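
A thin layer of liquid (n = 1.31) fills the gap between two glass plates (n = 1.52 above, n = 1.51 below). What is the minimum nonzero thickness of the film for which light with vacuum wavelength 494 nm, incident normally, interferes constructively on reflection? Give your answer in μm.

0.0943 μm

At the upper boundary (n = 1.52 to n = 1.31) the reflected ray undergoes no phase shift.
At the lower boundary (n = 1.31 to n = 1.51) the reflected ray undergoes a half-wave phase shift.
Exactly one π shift → a net half-wave offset.
With one net inversion, constructive interference in reflection requires 2 n t = (m + ½) λ.
Minimum at m = 0: t = λ / (4 n) = 494 / (4 × 1.31) = 94.3 nm.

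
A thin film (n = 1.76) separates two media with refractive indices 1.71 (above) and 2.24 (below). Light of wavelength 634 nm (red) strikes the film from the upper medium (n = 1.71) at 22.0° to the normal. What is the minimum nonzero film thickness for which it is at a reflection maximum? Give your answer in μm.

0.193 μm

Top surface (1.71 → 1.76): reflection off a higher-index medium gives a half-wave phase shift.
Bottom surface (1.76 → 2.24): reflection off a higher-index medium gives a half-wave phase shift.
Net: no relative phase inversion (both shifts match).
For maximum reflection here: 2 n t cos θ_r = m λ.
Snell's law: 1.71 sin 22.0° = 1.76 sin θ_r → sin θ_r = 0.364, cos θ_r = 0.931.
Minimum nonzero at m = 1: t = λ / (2 n cos θ_r) = 634 / (2 × 1.76 × 0.931) = 193 nm.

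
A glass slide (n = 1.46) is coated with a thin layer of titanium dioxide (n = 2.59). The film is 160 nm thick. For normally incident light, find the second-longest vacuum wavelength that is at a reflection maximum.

At the upper boundary (n = 1.0 to n = 2.59) the reflected ray undergoes a half-wave phase shift.
At the lower boundary (n = 2.59 to n = 1.46) the reflected ray undergoes no phase shift.
Exactly one π shift → a net half-wave offset.
So the condition for constructive reflection is 2 n t = (m + ½) λ.
λ = 2 n t / (m + ½). The second-longest wavelength is m = 1: λ = 2 × 2.59 × 160 / 1.50 = 553 nm.

553 nm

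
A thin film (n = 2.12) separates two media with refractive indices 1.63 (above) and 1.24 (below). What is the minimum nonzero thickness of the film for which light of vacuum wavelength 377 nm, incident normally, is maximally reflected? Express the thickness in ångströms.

At the upper boundary (n = 1.63 to n = 2.12) the reflected ray undergoes a half-wave phase shift.
Ray reflecting at the bottom interface goes from n = 2.12 toward n = 1.24: no phase shift.
Net: one phase inversion between the two reflected rays.
For strong reflection here: 2 n t = (m + ½) λ.
Minimum at m = 0: t = λ / (4 n) = 377 / (4 × 2.12) = 44.5 nm.

445 Å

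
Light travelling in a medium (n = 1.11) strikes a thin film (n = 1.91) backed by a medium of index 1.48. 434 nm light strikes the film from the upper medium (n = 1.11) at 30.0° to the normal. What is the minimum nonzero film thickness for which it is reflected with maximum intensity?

At the upper boundary (n = 1.11 to n = 1.91) the reflected ray undergoes a half-wave phase shift.
At the lower boundary (n = 1.91 to n = 1.48) the reflected ray undergoes no phase shift.
Exactly one π shift → a net half-wave offset.
So the condition for constructive reflection is 2 n t cos θ_r = (m + ½) λ.
Snell's law: 1.11 sin 30.0° = 1.91 sin θ_r → sin θ_r = 0.291, cos θ_r = 0.957.
Minimum at m = 0: t = λ / (4 n cos θ_r) = 434 / (4 × 1.91 × 0.957) = 59.4 nm.

59.4 nm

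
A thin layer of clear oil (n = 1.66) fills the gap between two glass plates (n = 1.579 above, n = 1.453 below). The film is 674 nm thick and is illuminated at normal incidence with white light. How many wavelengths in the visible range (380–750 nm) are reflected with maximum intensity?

At the upper boundary (n = 1.579 to n = 1.66) the reflected ray undergoes a half-wave phase shift.
Ray reflecting at the bottom interface goes from n = 1.66 toward n = 1.453: no phase shift.
Net: one phase inversion between the two reflected rays.
So the condition for constructive reflection is 2 n t = (m + ½) λ.
λ = 2 n t / (m + ½) = 2238 / (m + ½) nm.
m=2: 895 nm (IR); m=3: 639 nm (visible); m=4: 497 nm (visible); m=5: 407 nm (visible); m=6: 344 nm (UV).

3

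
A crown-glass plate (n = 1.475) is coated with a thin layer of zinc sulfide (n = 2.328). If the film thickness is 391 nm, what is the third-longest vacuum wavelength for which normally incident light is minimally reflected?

Ray reflecting at the top interface goes from n = 1.0 toward n = 2.328: a half-wave phase shift.
Bottom surface (2.328 → 1.475): reflection off a lower-index medium gives no phase shift.
Net: one phase inversion between the two reflected rays.
So the condition for destructive reflection is 2 n t = m λ.
λ = 2 n t / m. The third-longest wavelength is m = 3: λ = 2 × 2.328 × 391 / 3.00 = 607 nm.

607 nm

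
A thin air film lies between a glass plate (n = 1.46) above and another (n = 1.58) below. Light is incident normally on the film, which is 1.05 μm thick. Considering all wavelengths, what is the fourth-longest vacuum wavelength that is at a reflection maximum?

At the upper boundary (n = 1.46 to n = 1.0) the reflected ray undergoes no phase shift.
At the lower boundary (n = 1.0 to n = 1.58) the reflected ray undergoes a half-wave phase shift.
Exactly one π shift → a net half-wave offset.
With one net inversion, constructive interference in reflection requires 2 n t = (m + ½) λ.
λ = 2 n t / (m + ½). The fourth-longest wavelength is m = 3: λ = 2 × 1.0 × 1050 / 3.50 = 600 nm.

600 nm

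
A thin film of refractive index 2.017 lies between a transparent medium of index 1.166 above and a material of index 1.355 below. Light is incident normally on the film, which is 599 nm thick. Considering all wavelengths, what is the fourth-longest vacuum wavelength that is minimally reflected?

Ray reflecting at the top interface goes from n = 1.166 toward n = 2.017: a half-wave phase shift.
Bottom surface (2.017 → 1.355): reflection off a lower-index medium gives no phase shift.
The two reflections differ by half a wavelength.
So the condition for destructive reflection is 2 n t = m λ.
λ = 2 n t / m. The fourth-longest wavelength is m = 4: λ = 2 × 2.017 × 599 / 4.00 = 604 nm.

604 nm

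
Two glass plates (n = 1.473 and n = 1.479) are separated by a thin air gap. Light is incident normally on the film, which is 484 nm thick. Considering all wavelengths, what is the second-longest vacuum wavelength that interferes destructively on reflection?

At the upper boundary (n = 1.473 to n = 1.0) the reflected ray undergoes no phase shift.
At the lower boundary (n = 1.0 to n = 1.479) the reflected ray undergoes a half-wave phase shift.
Net: one phase inversion between the two reflected rays.
With one net inversion, destructive interference in reflection requires 2 n t = m λ.
λ = 2 n t / m. The second-longest wavelength is m = 2: λ = 2 × 1.0 × 484 / 2.00 = 484 nm.

484 nm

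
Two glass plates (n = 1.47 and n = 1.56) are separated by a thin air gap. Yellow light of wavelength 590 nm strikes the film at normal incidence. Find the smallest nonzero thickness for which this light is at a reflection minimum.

295 nm

At the upper boundary (n = 1.47 to n = 1.0) the reflected ray undergoes no phase shift.
Ray reflecting at the bottom interface goes from n = 1.0 toward n = 1.56: a half-wave phase shift.
Exactly one π shift → a net half-wave offset.
So the condition for destructive reflection is 2 n t = m λ.
The smallest nonzero thickness corresponds to m = 1: t = m λ / (2 n) = 1.00 × 590 / (2 × 1.0) = 295 nm.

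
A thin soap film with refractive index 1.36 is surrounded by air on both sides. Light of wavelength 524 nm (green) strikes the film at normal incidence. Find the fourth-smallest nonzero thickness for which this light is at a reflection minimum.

Ray reflecting at the top interface goes from n = 1.0 toward n = 1.36: a half-wave phase shift.
Ray reflecting at the bottom interface goes from n = 1.36 toward n = 1.0: no phase shift.
Exactly one π shift → a net half-wave offset.
For minimum reflection here: 2 n t = m λ.
The fourth-smallest nonzero thickness corresponds to m = 4: t = m λ / (2 n) = 4.00 × 524 / (2 × 1.36) = 771 nm.

771 nm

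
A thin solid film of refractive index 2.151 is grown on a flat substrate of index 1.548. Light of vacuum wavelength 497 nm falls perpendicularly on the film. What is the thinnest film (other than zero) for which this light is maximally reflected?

57.8 nm

At the upper boundary (n = 1.0 to n = 2.151) the reflected ray undergoes a half-wave phase shift.
Ray reflecting at the bottom interface goes from n = 2.151 toward n = 1.548: no phase shift.
The two reflections differ by half a wavelength.
For strong reflection here: 2 n t = (m + ½) λ.
Minimum at m = 0: t = λ / (4 n) = 497 / (4 × 2.151) = 57.8 nm.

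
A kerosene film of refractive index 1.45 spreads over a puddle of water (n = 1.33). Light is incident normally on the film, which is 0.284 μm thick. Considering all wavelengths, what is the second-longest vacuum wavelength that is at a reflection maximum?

At the upper boundary (n = 1.0 to n = 1.45) the reflected ray undergoes a half-wave phase shift.
Ray reflecting at the bottom interface goes from n = 1.45 toward n = 1.33: no phase shift.
Net: one phase inversion between the two reflected rays.
For maximum reflection here: 2 n t = (m + ½) λ.
λ = 2 n t / (m + ½). The second-longest wavelength is m = 1: λ = 2 × 1.45 × 284 / 1.50 = 549 nm.

549 nm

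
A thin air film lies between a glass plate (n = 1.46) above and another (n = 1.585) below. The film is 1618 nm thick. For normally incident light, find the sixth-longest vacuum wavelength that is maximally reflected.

588 nm

Top surface (1.46 → 1.0): reflection off a lower-index medium gives no phase shift.
Ray reflecting at the bottom interface goes from n = 1.0 toward n = 1.585: a half-wave phase shift.
The two reflections differ by half a wavelength.
For strong reflection here: 2 n t = (m + ½) λ.
λ = 2 n t / (m + ½). The sixth-longest wavelength is m = 5: λ = 2 × 1.0 × 1618 / 5.50 = 588 nm.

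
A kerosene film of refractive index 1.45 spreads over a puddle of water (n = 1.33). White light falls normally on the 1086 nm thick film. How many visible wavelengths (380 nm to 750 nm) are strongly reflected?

4

At the upper boundary (n = 1.0 to n = 1.45) the reflected ray undergoes a half-wave phase shift.
At the lower boundary (n = 1.45 to n = 1.33) the reflected ray undergoes no phase shift.
Exactly one π shift → a net half-wave offset.
With one net inversion, constructive interference in reflection requires 2 n t = (m + ½) λ.
λ = 2 n t / (m + ½) = 3149 / (m + ½) nm.
m=3: 900 nm (IR); m=4: 700 nm (visible); m=5: 573 nm (visible); m=6: 485 nm (visible); m=7: 420 nm (visible); m=8: 371 nm (UV).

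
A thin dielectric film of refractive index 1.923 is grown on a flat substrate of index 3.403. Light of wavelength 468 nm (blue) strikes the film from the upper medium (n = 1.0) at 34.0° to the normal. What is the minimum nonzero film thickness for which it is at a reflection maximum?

Ray reflecting at the top interface goes from n = 1.0 toward n = 1.923: a half-wave phase shift.
Bottom surface (1.923 → 3.403): reflection off a higher-index medium gives a half-wave phase shift.
Zero or two π shifts → no net half-wave offset.
So the condition for constructive reflection is 2 n t cos θ_r = m λ.
Snell's law: 1.0 sin 34.0° = 1.923 sin θ_r → sin θ_r = 0.291, cos θ_r = 0.957.
Minimum nonzero at m = 1: t = λ / (2 n cos θ_r) = 468 / (2 × 1.923 × 0.957) = 127 nm.

127 nm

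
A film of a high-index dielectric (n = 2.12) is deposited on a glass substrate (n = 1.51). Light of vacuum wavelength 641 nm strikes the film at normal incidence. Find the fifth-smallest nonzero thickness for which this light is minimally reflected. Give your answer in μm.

Ray reflecting at the top interface goes from n = 1.0 toward n = 2.12: a half-wave phase shift.
Ray reflecting at the bottom interface goes from n = 2.12 toward n = 1.51: no phase shift.
Exactly one π shift → a net half-wave offset.
With one net inversion, destructive interference in reflection requires 2 n t = m λ.
The fifth-smallest nonzero thickness corresponds to m = 5: t = m λ / (2 n) = 5.00 × 641 / (2 × 2.12) = 756 nm.

0.756 μm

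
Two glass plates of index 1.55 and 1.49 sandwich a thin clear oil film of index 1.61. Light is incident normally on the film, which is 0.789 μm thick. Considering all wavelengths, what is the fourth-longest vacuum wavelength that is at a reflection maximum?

Ray reflecting at the top interface goes from n = 1.55 toward n = 1.61: a half-wave phase shift.
Bottom surface (1.61 → 1.49): reflection off a lower-index medium gives no phase shift.
The two reflections differ by half a wavelength.
For strong reflection here: 2 n t = (m + ½) λ.
λ = 2 n t / (m + ½). The fourth-longest wavelength is m = 3: λ = 2 × 1.61 × 789 / 3.50 = 726 nm.

726 nm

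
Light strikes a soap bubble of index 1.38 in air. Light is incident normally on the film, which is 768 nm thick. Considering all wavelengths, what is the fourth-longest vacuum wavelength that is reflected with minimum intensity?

Ray reflecting at the top interface goes from n = 1.0 toward n = 1.38: a half-wave phase shift.
At the lower boundary (n = 1.38 to n = 1.0) the reflected ray undergoes no phase shift.
The two reflections differ by half a wavelength.
So the condition for destructive reflection is 2 n t = m λ.
λ = 2 n t / m. The fourth-longest wavelength is m = 4: λ = 2 × 1.38 × 768 / 4.00 = 530 nm.

530 nm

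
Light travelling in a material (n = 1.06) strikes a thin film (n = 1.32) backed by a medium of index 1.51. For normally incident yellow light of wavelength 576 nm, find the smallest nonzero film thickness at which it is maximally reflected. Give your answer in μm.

Ray reflecting at the top interface goes from n = 1.06 toward n = 1.32: a half-wave phase shift.
At the lower boundary (n = 1.32 to n = 1.51) the reflected ray undergoes a half-wave phase shift.
Zero or two π shifts → no net half-wave offset.
For bright reflection here: 2 n t = m λ.
Minimum nonzero at m = 1: t = λ / (2 n) = 576 / (2 × 1.32) = 218 nm.

0.218 μm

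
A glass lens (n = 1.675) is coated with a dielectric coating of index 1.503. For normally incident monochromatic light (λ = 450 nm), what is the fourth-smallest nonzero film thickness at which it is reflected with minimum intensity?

524 nm

At the upper boundary (n = 1.0 to n = 1.503) the reflected ray undergoes a half-wave phase shift.
At the lower boundary (n = 1.503 to n = 1.675) the reflected ray undergoes a half-wave phase shift.
The two reflections carry the same phase change, so no net offset.
So the condition for destructive reflection is 2 n t = (m + ½) λ.
The fourth-smallest nonzero thickness corresponds to m = 3: t = (m + ½) λ / (2 n) = 3.50 × 450 / (2 × 1.503) = 524 nm.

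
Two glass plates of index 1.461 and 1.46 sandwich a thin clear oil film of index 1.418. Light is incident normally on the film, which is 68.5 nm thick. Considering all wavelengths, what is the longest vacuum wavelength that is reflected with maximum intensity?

389 nm

At the upper boundary (n = 1.461 to n = 1.418) the reflected ray undergoes no phase shift.
Ray reflecting at the bottom interface goes from n = 1.418 toward n = 1.46: a half-wave phase shift.
The two reflections differ by half a wavelength.
With one net inversion, constructive interference in reflection requires 2 n t = (m + ½) λ.
λ = 2 n t / (m + ½). The longest wavelength is m = 0: λ = 2 × 1.418 × 68.5 / 0.500 = 389 nm.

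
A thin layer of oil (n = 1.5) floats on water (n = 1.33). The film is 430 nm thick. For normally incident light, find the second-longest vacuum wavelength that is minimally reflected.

Top surface (1.0 → 1.5): reflection off a higher-index medium gives a half-wave phase shift.
Ray reflecting at the bottom interface goes from n = 1.5 toward n = 1.33: no phase shift.
Exactly one π shift → a net half-wave offset.
For dark reflection here: 2 n t = m λ.
λ = 2 n t / m. The second-longest wavelength is m = 2: λ = 2 × 1.5 × 430 / 2.00 = 645 nm.

645 nm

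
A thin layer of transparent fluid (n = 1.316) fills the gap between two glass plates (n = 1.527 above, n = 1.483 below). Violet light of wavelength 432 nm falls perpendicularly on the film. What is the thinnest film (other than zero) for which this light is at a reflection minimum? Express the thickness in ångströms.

1641 Å

Ray reflecting at the top interface goes from n = 1.527 toward n = 1.316: no phase shift.
Bottom surface (1.316 → 1.483): reflection off a higher-index medium gives a half-wave phase shift.
Net: one phase inversion between the two reflected rays.
For weak reflection here: 2 n t = m λ.
Minimum nonzero at m = 1: t = λ / (2 n) = 432 / (2 × 1.316) = 164 nm.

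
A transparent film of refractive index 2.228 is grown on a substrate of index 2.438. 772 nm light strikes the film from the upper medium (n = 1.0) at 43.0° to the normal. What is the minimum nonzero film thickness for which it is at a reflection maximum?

Ray reflecting at the top interface goes from n = 1.0 toward n = 2.228: a half-wave phase shift.
Bottom surface (2.228 → 2.438): reflection off a higher-index medium gives a half-wave phase shift.
Zero or two π shifts → no net half-wave offset.
With no net inversion, constructive interference in reflection requires 2 n t cos θ_r = m λ.
Snell's law: 1.0 sin 43.0° = 2.228 sin θ_r → sin θ_r = 0.306, cos θ_r = 0.952.
Minimum nonzero at m = 1: t = λ / (2 n cos θ_r) = 772 / (2 × 2.228 × 0.952) = 182 nm.

182 nm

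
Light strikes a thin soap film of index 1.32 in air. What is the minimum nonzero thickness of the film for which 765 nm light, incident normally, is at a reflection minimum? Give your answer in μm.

0.290 μm

Ray reflecting at the top interface goes from n = 1.0 toward n = 1.32: a half-wave phase shift.
Ray reflecting at the bottom interface goes from n = 1.32 toward n = 1.0: no phase shift.
Net: one phase inversion between the two reflected rays.
With one net inversion, destructive interference in reflection requires 2 n t = m λ.
Minimum nonzero at m = 1: t = λ / (2 n) = 765 / (2 × 1.32) = 290 nm.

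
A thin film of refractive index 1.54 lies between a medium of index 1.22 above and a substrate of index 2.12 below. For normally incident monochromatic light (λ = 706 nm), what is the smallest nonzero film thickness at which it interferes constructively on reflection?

At the upper boundary (n = 1.22 to n = 1.54) the reflected ray undergoes a half-wave phase shift.
Ray reflecting at the bottom interface goes from n = 1.54 toward n = 2.12: a half-wave phase shift.
Net: no relative phase inversion (both shifts match).
So the condition for constructive reflection is 2 n t = m λ.
The smallest nonzero thickness corresponds to m = 1: t = m λ / (2 n) = 1.00 × 706 / (2 × 1.54) = 229 nm.

229 nm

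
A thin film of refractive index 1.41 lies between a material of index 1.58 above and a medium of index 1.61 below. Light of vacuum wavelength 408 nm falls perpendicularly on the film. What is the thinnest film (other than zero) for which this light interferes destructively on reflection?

145 nm

At the upper boundary (n = 1.58 to n = 1.41) the reflected ray undergoes no phase shift.
At the lower boundary (n = 1.41 to n = 1.61) the reflected ray undergoes a half-wave phase shift.
The two reflections differ by half a wavelength.
With one net inversion, destructive interference in reflection requires 2 n t = m λ.
Minimum nonzero at m = 1: t = λ / (2 n) = 408 / (2 × 1.41) = 145 nm.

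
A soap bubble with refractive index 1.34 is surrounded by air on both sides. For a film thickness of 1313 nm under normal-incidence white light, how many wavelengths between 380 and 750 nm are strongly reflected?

Ray reflecting at the top interface goes from n = 1.0 toward n = 1.34: a half-wave phase shift.
At the lower boundary (n = 1.34 to n = 1.0) the reflected ray undergoes no phase shift.
The two reflections differ by half a wavelength.
With one net inversion, constructive interference in reflection requires 2 n t = (m + ½) λ.
λ = 2 n t / (m + ½) = 3519 / (m + ½) nm.
m=4: 782 nm (IR); m=5: 640 nm (visible); m=6: 541 nm (visible); m=7: 469 nm (visible); m=8: 414 nm (visible); m=9: 370 nm (UV).

4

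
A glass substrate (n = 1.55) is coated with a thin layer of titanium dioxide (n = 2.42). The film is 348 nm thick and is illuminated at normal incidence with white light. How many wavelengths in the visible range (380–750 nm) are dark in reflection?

2

At the upper boundary (n = 1.0 to n = 2.42) the reflected ray undergoes a half-wave phase shift.
Bottom surface (2.42 → 1.55): reflection off a lower-index medium gives no phase shift.
Net: one phase inversion between the two reflected rays.
For dark reflection here: 2 n t = m λ.
λ = 2 n t / m = 1684 / m nm.
m=2: 842 nm (IR); m=3: 561 nm (visible); m=4: 421 nm (visible); m=5: 337 nm (UV).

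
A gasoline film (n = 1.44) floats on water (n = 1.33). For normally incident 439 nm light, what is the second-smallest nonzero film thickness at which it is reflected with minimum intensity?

305 nm

At the upper boundary (n = 1.0 to n = 1.44) the reflected ray undergoes a half-wave phase shift.
Bottom surface (1.44 → 1.33): reflection off a lower-index medium gives no phase shift.
Exactly one π shift → a net half-wave offset.
With one net inversion, destructive interference in reflection requires 2 n t = m λ.
The second-smallest nonzero thickness corresponds to m = 2: t = m λ / (2 n) = 2.00 × 439 / (2 × 1.44) = 305 nm.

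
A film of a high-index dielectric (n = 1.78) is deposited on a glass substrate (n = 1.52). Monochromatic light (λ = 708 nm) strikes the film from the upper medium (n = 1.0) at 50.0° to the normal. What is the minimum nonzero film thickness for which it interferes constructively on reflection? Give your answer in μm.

0.110 μm

At the upper boundary (n = 1.0 to n = 1.78) the reflected ray undergoes a half-wave phase shift.
Bottom surface (1.78 → 1.52): reflection off a lower-index medium gives no phase shift.
Net: one phase inversion between the two reflected rays.
With one net inversion, constructive interference in reflection requires 2 n t cos θ_r = (m + ½) λ.
Snell's law: 1.0 sin 50.0° = 1.78 sin θ_r → sin θ_r = 0.430, cos θ_r = 0.903.
Minimum at m = 0: t = λ / (4 n cos θ_r) = 708 / (4 × 1.78 × 0.903) = 110 nm.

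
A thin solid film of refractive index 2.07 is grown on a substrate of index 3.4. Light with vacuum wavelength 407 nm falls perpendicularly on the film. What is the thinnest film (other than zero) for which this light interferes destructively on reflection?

Ray reflecting at the top interface goes from n = 1.0 toward n = 2.07: a half-wave phase shift.
Bottom surface (2.07 → 3.4): reflection off a higher-index medium gives a half-wave phase shift.
Zero or two π shifts → no net half-wave offset.
With no net inversion, destructive interference in reflection requires 2 n t = (m + ½) λ.
Minimum at m = 0: t = λ / (4 n) = 407 / (4 × 2.07) = 49.2 nm.

49.2 nm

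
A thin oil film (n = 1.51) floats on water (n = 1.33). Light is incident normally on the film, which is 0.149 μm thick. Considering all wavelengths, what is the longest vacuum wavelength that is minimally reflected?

Ray reflecting at the top interface goes from n = 1.0 toward n = 1.51: a half-wave phase shift.
Bottom surface (1.51 → 1.33): reflection off a lower-index medium gives no phase shift.
Net: one phase inversion between the two reflected rays.
With one net inversion, destructive interference in reflection requires 2 n t = m λ.
λ = 2 n t / m. The longest wavelength is m = 1: λ = 2 × 1.51 × 149 / 1.00 = 450 nm.

450 nm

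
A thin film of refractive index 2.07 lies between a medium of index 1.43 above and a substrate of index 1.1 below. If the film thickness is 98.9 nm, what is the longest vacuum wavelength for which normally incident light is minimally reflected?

409 nm

Ray reflecting at the top interface goes from n = 1.43 toward n = 2.07: a half-wave phase shift.
At the lower boundary (n = 2.07 to n = 1.1) the reflected ray undergoes no phase shift.
The two reflections differ by half a wavelength.
With one net inversion, destructive interference in reflection requires 2 n t = m λ.
λ = 2 n t / m. The longest wavelength is m = 1: λ = 2 × 2.07 × 98.9 / 1.00 = 409 nm.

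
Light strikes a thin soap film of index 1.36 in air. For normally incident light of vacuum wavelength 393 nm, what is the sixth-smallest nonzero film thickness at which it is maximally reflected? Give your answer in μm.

0.795 μm

At the upper boundary (n = 1.0 to n = 1.36) the reflected ray undergoes a half-wave phase shift.
Bottom surface (1.36 → 1.0): reflection off a lower-index medium gives no phase shift.
Net: one phase inversion between the two reflected rays.
With one net inversion, constructive interference in reflection requires 2 n t = (m + ½) λ.
The sixth-smallest nonzero thickness corresponds to m = 5: t = (m + ½) λ / (2 n) = 5.50 × 393 / (2 × 1.36) = 795 nm.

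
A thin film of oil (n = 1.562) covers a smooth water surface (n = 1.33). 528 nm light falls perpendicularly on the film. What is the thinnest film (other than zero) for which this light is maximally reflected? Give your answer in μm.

0.0845 μm

Top surface (1.0 → 1.562): reflection off a higher-index medium gives a half-wave phase shift.
At the lower boundary (n = 1.562 to n = 1.33) the reflected ray undergoes no phase shift.
The two reflections differ by half a wavelength.
For strong reflection here: 2 n t = (m + ½) λ.
Minimum at m = 0: t = λ / (4 n) = 528 / (4 × 1.562) = 84.5 nm.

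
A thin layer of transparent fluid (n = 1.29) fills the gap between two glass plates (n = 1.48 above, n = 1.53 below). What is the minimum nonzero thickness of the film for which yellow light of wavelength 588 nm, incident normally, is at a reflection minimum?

228 nm

Ray reflecting at the top interface goes from n = 1.48 toward n = 1.29: no phase shift.
Bottom surface (1.29 → 1.53): reflection off a higher-index medium gives a half-wave phase shift.
The two reflections differ by half a wavelength.
So the condition for destructive reflection is 2 n t = m λ.
Minimum nonzero at m = 1: t = λ / (2 n) = 588 / (2 × 1.29) = 228 nm.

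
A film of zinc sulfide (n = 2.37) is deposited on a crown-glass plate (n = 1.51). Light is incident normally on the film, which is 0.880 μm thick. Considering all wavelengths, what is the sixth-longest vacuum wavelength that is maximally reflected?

Ray reflecting at the top interface goes from n = 1.0 toward n = 2.37: a half-wave phase shift.
At the lower boundary (n = 2.37 to n = 1.51) the reflected ray undergoes no phase shift.
The two reflections differ by half a wavelength.
For bright reflection here: 2 n t = (m + ½) λ.
λ = 2 n t / (m + ½). The sixth-longest wavelength is m = 5: λ = 2 × 2.37 × 880 / 5.50 = 758 nm.

758 nm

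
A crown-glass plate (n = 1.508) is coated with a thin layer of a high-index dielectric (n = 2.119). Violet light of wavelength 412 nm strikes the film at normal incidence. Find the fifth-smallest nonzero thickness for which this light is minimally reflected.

Top surface (1.0 → 2.119): reflection off a higher-index medium gives a half-wave phase shift.
Ray reflecting at the bottom interface goes from n = 2.119 toward n = 1.508: no phase shift.
The two reflections differ by half a wavelength.
With one net inversion, destructive interference in reflection requires 2 n t = m λ.
The fifth-smallest nonzero thickness corresponds to m = 5: t = m λ / (2 n) = 5.00 × 412 / (2 × 2.119) = 486 nm.

486 nm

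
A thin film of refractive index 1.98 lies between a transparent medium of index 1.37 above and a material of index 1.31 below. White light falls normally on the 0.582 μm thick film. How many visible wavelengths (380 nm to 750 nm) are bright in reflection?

3

At the upper boundary (n = 1.37 to n = 1.98) the reflected ray undergoes a half-wave phase shift.
Bottom surface (1.98 → 1.31): reflection off a lower-index medium gives no phase shift.
The two reflections differ by half a wavelength.
With one net inversion, constructive interference in reflection requires 2 n t = (m + ½) λ.
λ = 2 n t / (m + ½) = 2305 / (m + ½) nm.
m=2: 922 nm (IR); m=3: 658 nm (visible); m=4: 512 nm (visible); m=5: 419 nm (visible); m=6: 355 nm (UV).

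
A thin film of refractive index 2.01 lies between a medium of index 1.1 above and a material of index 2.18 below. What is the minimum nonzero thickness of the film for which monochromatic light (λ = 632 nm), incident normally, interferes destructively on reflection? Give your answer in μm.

Top surface (1.1 → 2.01): reflection off a higher-index medium gives a half-wave phase shift.
Bottom surface (2.01 → 2.18): reflection off a higher-index medium gives a half-wave phase shift.
Zero or two π shifts → no net half-wave offset.
So the condition for destructive reflection is 2 n t = (m + ½) λ.
Minimum at m = 0: t = λ / (4 n) = 632 / (4 × 2.01) = 78.6 nm.

0.0786 μm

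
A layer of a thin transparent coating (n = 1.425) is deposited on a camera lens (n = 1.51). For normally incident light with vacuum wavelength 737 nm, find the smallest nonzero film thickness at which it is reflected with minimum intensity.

Ray reflecting at the top interface goes from n = 1.0 toward n = 1.425: a half-wave phase shift.
Ray reflecting at the bottom interface goes from n = 1.425 toward n = 1.51: a half-wave phase shift.
The two reflections carry the same phase change, so no net offset.
For dark reflection here: 2 n t = (m + ½) λ.
Minimum at m = 0: t = λ / (4 n) = 737 / (4 × 1.425) = 129 nm.

129 nm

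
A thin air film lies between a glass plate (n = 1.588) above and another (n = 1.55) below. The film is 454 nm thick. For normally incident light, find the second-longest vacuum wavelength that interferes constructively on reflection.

At the upper boundary (n = 1.588 to n = 1.0) the reflected ray undergoes no phase shift.
Ray reflecting at the bottom interface goes from n = 1.0 toward n = 1.55: a half-wave phase shift.
Net: one phase inversion between the two reflected rays.
So the condition for constructive reflection is 2 n t = (m + ½) λ.
λ = 2 n t / (m + ½). The second-longest wavelength is m = 1: λ = 2 × 1.0 × 454 / 1.50 = 605 nm.

605 nm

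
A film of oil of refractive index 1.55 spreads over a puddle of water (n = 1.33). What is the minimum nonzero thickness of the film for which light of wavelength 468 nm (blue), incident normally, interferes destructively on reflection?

Top surface (1.0 → 1.55): reflection off a higher-index medium gives a half-wave phase shift.
Ray reflecting at the bottom interface goes from n = 1.55 toward n = 1.33: no phase shift.
Exactly one π shift → a net half-wave offset.
For weak reflection here: 2 n t = m λ.
Minimum nonzero at m = 1: t = λ / (2 n) = 468 / (2 × 1.55) = 151 nm.

151 nm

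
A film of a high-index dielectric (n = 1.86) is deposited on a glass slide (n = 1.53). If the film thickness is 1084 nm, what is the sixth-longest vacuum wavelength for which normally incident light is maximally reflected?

At the upper boundary (n = 1.0 to n = 1.86) the reflected ray undergoes a half-wave phase shift.
At the lower boundary (n = 1.86 to n = 1.53) the reflected ray undergoes no phase shift.
The two reflections differ by half a wavelength.
With one net inversion, constructive interference in reflection requires 2 n t = (m + ½) λ.
λ = 2 n t / (m + ½). The sixth-longest wavelength is m = 5: λ = 2 × 1.86 × 1084 / 5.50 = 733 nm.

733 nm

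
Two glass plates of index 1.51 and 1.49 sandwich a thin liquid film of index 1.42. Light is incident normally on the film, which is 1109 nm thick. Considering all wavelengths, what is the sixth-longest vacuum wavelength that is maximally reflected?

573 nm

Ray reflecting at the top interface goes from n = 1.51 toward n = 1.42: no phase shift.
Bottom surface (1.42 → 1.49): reflection off a higher-index medium gives a half-wave phase shift.
The two reflections differ by half a wavelength.
With one net inversion, constructive interference in reflection requires 2 n t = (m + ½) λ.
λ = 2 n t / (m + ½). The sixth-longest wavelength is m = 5: λ = 2 × 1.42 × 1109 / 5.50 = 573 nm.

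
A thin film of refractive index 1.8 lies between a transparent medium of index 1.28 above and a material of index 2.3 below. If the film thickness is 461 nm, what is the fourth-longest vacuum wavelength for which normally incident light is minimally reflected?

474 nm

Ray reflecting at the top interface goes from n = 1.28 toward n = 1.8: a half-wave phase shift.
At the lower boundary (n = 1.8 to n = 2.3) the reflected ray undergoes a half-wave phase shift.
The two reflections carry the same phase change, so no net offset.
For dark reflection here: 2 n t = (m + ½) λ.
λ = 2 n t / (m + ½). The fourth-longest wavelength is m = 3: λ = 2 × 1.8 × 461 / 3.50 = 474 nm.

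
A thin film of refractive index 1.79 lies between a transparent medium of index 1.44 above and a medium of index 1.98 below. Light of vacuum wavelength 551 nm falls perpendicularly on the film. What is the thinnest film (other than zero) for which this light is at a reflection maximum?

154 nm

Ray reflecting at the top interface goes from n = 1.44 toward n = 1.79: a half-wave phase shift.
At the lower boundary (n = 1.79 to n = 1.98) the reflected ray undergoes a half-wave phase shift.
Net: no relative phase inversion (both shifts match).
With no net inversion, constructive interference in reflection requires 2 n t = m λ.
Minimum nonzero at m = 1: t = λ / (2 n) = 551 / (2 × 1.79) = 154 nm.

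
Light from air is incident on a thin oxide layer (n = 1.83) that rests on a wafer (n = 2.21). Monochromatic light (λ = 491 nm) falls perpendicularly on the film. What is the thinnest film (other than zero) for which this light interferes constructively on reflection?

Ray reflecting at the top interface goes from n = 1.0 toward n = 1.83: a half-wave phase shift.
Bottom surface (1.83 → 2.21): reflection off a higher-index medium gives a half-wave phase shift.
Zero or two π shifts → no net half-wave offset.
For maximum reflection here: 2 n t = m λ.
Minimum nonzero at m = 1: t = λ / (2 n) = 491 / (2 × 1.83) = 134 nm.

134 nm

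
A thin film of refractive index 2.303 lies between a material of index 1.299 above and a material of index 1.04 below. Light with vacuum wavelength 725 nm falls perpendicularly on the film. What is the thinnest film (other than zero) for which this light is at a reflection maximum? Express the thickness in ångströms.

787 Å

Ray reflecting at the top interface goes from n = 1.299 toward n = 2.303: a half-wave phase shift.
Bottom surface (2.303 → 1.04): reflection off a lower-index medium gives no phase shift.
Exactly one π shift → a net half-wave offset.
So the condition for constructive reflection is 2 n t = (m + ½) λ.
Minimum at m = 0: t = λ / (4 n) = 725 / (4 × 2.303) = 78.7 nm.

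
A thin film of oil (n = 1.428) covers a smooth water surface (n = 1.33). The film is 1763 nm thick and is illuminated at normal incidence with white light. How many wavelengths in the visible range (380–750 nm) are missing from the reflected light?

Ray reflecting at the top interface goes from n = 1.0 toward n = 1.428: a half-wave phase shift.
Bottom surface (1.428 → 1.33): reflection off a lower-index medium gives no phase shift.
Exactly one π shift → a net half-wave offset.
For minimum reflection here: 2 n t = m λ.
λ = 2 n t / m = 5035 / m nm.
m=6: 839 nm (IR); m=7: 719 nm (visible); m=8: 629 nm (visible); m=9: 559 nm (visible); m=10: 504 nm (visible); m=11: 458 nm (visible); m=12: 420 nm (visible); m=13: 387 nm (visible); m=14: 360 nm (UV).

7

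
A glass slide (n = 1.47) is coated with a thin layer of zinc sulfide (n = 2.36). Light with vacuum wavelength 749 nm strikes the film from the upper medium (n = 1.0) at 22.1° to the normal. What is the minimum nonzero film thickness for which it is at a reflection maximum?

At the upper boundary (n = 1.0 to n = 2.36) the reflected ray undergoes a half-wave phase shift.
Ray reflecting at the bottom interface goes from n = 2.36 toward n = 1.47: no phase shift.
The two reflections differ by half a wavelength.
For strong reflection here: 2 n t cos θ_r = (m + ½) λ.
Snell's law: 1.0 sin 22.1° = 2.36 sin θ_r → sin θ_r = 0.159, cos θ_r = 0.987.
Minimum at m = 0: t = λ / (4 n cos θ_r) = 749 / (4 × 2.36 × 0.987) = 80.4 nm.

80.4 nm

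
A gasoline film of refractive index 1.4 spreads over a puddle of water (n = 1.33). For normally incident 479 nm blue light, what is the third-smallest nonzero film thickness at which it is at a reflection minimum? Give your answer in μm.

0.513 μm

Top surface (1.0 → 1.4): reflection off a higher-index medium gives a half-wave phase shift.
Bottom surface (1.4 → 1.33): reflection off a lower-index medium gives no phase shift.
Exactly one π shift → a net half-wave offset.
For minimum reflection here: 2 n t = m λ.
The third-smallest nonzero thickness corresponds to m = 3: t = m λ / (2 n) = 3.00 × 479 / (2 × 1.4) = 513 nm.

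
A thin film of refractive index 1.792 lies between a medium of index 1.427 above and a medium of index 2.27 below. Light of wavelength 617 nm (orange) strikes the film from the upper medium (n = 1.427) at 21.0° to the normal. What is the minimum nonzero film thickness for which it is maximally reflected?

180 nm

Top surface (1.427 → 1.792): reflection off a higher-index medium gives a half-wave phase shift.
Ray reflecting at the bottom interface goes from n = 1.792 toward n = 2.27: a half-wave phase shift.
Net: no relative phase inversion (both shifts match).
For maximum reflection here: 2 n t cos θ_r = m λ.
Snell's law: 1.427 sin 21.0° = 1.792 sin θ_r → sin θ_r = 0.285, cos θ_r = 0.958.
Minimum nonzero at m = 1: t = λ / (2 n cos θ_r) = 617 / (2 × 1.792 × 0.958) = 180 nm.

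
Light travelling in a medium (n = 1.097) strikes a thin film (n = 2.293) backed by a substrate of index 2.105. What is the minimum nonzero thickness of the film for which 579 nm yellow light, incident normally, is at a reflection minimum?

Ray reflecting at the top interface goes from n = 1.097 toward n = 2.293: a half-wave phase shift.
Ray reflecting at the bottom interface goes from n = 2.293 toward n = 2.105: no phase shift.
The two reflections differ by half a wavelength.
For dark reflection here: 2 n t = m λ.
Minimum nonzero at m = 1: t = λ / (2 n) = 579 / (2 × 2.293) = 126 nm.

126 nm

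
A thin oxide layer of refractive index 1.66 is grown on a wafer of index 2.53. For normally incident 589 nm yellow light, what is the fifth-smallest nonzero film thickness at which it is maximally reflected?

887 nm

Ray reflecting at the top interface goes from n = 1.0 toward n = 1.66: a half-wave phase shift.
Bottom surface (1.66 → 2.53): reflection off a higher-index medium gives a half-wave phase shift.
Net: no relative phase inversion (both shifts match).
With no net inversion, constructive interference in reflection requires 2 n t = m λ.
The fifth-smallest nonzero thickness corresponds to m = 5: t = m λ / (2 n) = 5.00 × 589 / (2 × 1.66) = 887 nm.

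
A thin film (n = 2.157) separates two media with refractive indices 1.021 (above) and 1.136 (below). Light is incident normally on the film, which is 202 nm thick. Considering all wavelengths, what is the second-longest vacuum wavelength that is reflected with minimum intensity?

Top surface (1.021 → 2.157): reflection off a higher-index medium gives a half-wave phase shift.
Bottom surface (2.157 → 1.136): reflection off a lower-index medium gives no phase shift.
Net: one phase inversion between the two reflected rays.
For minimum reflection here: 2 n t = m λ.
λ = 2 n t / m. The second-longest wavelength is m = 2: λ = 2 × 2.157 × 202 / 2.00 = 436 nm.

436 nm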